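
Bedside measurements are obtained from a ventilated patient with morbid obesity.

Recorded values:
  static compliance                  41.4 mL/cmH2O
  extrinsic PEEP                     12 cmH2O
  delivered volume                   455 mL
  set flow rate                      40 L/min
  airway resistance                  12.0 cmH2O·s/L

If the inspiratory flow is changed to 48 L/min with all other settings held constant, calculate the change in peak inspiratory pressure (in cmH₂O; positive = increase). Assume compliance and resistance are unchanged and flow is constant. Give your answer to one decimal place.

Flow: 40 L/min ÷ 60 = 0.6667 L/s.
New flow: 48 L/min ÷ 60 = 0.8 L/s.
PIP = Vt/C + R·V̇ + PEEP (constant-flow equation of motion).
Only the resistive term changes: ΔPIP = R × ΔV̇ = 12.0 × (0.8 − 0.6667) = 12.0 × 0.1333 = 1.6 cmH2O.

1.6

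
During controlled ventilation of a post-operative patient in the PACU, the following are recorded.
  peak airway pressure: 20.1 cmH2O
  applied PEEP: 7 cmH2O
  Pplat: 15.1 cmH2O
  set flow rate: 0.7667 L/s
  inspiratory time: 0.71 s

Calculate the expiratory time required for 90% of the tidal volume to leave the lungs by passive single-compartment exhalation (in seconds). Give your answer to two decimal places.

Vt = flow × Ti = 0.7667 L/s × 0.71 s × 1000 mL/L = 544.36 mL.
R = (PIP − Pplat)/V̇ = (20.1 − 15.1) / 0.7667 = 5.0/0.7667 = 6.521 cmH2O·s/L.
C = Vt/(Pplat − PEEP) = 544.36 / (15.1 − 7) = 544.36/8.1 = 67.205 mL/cmH2O.
τ = R × C = 6.521 × 0.06721 L/cmH2O = 0.4383 s.
t = −τ·ln(1 − 0.90) = −0.4383·ln(0.1) = 1.009 s.

1.01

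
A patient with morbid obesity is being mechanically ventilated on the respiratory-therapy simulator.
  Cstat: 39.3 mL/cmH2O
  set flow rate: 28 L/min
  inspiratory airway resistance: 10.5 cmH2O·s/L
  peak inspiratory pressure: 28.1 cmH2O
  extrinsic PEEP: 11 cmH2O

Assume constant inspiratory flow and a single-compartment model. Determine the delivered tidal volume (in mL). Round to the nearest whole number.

479

Flow: 28 L/min ÷ 60 = 0.4667 L/s.
Equation of motion (constant flow): PIP = Vt/C + R·V̇ + PEEP.
Vt/C = PIP − R·V̇ − PEEP = 28.1 − 4.9 − 11 = 12.2 cmH2O.
Vt = C × 12.2 = 39.3 × 12.2 = 479.46 mL.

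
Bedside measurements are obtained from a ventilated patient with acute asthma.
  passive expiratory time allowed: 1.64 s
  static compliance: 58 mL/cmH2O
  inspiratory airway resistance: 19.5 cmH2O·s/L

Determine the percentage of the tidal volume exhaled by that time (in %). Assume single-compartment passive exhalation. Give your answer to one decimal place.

τ = R × C = 19.5 × 58 mL/cmH2O = 19.5 × 0.058 L/cmH2O = 1.131 s.
Passive exhalation: V(t)/V₀ = e^(−t/τ) = e^(−1.64/1.131) = 0.2346.
Fraction exhaled = 1 − 0.2346 = 0.7654 → 76.54%.

76.5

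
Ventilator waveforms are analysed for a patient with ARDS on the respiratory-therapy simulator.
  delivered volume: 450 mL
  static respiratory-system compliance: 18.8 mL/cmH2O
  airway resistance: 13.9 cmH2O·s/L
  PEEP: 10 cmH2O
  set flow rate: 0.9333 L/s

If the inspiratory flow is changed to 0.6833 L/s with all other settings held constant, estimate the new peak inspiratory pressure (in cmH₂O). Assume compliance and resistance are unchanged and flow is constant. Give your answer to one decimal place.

PIP = Vt/C + R·V̇ + PEEP (constant-flow equation of motion).
Only the resistive term changes: ΔPIP = R × ΔV̇ = 13.9 × (0.6833 − 0.9333) = 13.9 × -0.25 = -3.475 cmH2O.
Original PIP = 450/18.8 + 13.9×0.9333 + 10 = 46.909 cmH2O; new PIP = 46.909 + (-3.475) = 43.434 cmH2O.

43.4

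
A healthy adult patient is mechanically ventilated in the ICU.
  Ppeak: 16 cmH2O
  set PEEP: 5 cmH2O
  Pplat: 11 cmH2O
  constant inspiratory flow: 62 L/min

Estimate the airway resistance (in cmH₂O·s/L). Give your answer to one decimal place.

Flow: 62 L/min ÷ 60 = 1.0333 L/s.
Raw = (PIP − Pplat) / flow = (16 − 11) / 1.0333 = 5.0 / 1.0333 = 4.839 cmH2O·s/L.

4.8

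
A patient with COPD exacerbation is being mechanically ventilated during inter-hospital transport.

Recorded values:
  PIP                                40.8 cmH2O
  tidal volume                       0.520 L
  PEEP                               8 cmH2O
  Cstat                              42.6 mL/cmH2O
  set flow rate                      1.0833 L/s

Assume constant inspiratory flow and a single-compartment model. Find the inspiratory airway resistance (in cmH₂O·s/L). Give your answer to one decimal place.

19.0

Equation of motion (constant flow): PIP = Vt/C + R·V̇ + PEEP.
R·V̇ = PIP − Vt/C − PEEP = 40.8 − 520/42.6 − 8 = 40.8 − 12.207 − 8 = 20.593 cmH2O.
R = 20.593 / 1.0833 = 19.01 cmH2O·s/L.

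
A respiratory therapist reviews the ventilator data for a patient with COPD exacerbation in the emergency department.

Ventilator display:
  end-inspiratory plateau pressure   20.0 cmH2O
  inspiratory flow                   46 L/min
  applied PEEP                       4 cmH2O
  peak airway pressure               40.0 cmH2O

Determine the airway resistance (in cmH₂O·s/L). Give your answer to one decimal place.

Flow: 46 L/min ÷ 60 = 0.7667 L/s.
Raw = (PIP − Pplat) / flow = (40.0 − 20.0) / 0.7667 = 20.0 / 0.7667 = 26.086 cmH2O·s/L.

26.1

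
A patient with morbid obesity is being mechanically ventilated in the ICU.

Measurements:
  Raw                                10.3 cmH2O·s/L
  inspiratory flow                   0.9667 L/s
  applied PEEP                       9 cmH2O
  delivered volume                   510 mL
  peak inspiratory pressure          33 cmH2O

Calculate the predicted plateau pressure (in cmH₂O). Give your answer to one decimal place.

Pplat = PIP − Raw × flow = 33 − 10.3 × 0.9667 = 33 − 9.957 = 23.043 cmH2O.

23.0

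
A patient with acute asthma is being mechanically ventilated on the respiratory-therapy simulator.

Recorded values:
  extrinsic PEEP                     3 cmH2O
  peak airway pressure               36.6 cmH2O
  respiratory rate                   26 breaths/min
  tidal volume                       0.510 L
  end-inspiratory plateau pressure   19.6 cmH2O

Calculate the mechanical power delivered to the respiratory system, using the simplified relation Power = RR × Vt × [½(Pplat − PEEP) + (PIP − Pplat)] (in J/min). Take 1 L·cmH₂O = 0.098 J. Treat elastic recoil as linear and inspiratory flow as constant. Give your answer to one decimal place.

32.9

Per-breath work = Vt × [½(Pplat−PEEP) + (PIP−Pplat)] = 0.510 × [0.5×16.6 + 17.0] = 0.510 × 25.3 = 12.903 L·cmH2O.
Power = 26 × 12.903 = 335.48 L·cmH2O/min.
× 0.098 J/(L·cmH2O) → 32.877 J/min.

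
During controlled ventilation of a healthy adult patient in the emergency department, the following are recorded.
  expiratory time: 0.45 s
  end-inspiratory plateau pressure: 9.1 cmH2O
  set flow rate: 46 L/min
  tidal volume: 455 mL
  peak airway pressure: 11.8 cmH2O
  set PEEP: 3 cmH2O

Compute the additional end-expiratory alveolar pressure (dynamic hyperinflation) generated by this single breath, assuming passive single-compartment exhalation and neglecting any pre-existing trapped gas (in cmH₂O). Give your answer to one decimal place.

Flow: 46 L/min ÷ 60 = 0.7667 L/s.
R = (PIP − Pplat)/V̇ = (11.8 − 9.1) / 0.7667 = 2.7/0.7667 = 3.522 cmH2O·s/L.
C = Vt/(Pplat − PEEP) = 455.0 / (9.1 − 3) = 455.0/6.1 = 74.59 mL/cmH2O.
τ = R × C = 3.522 × 0.07459 L/cmH2O = 0.2627 s.
Fraction remaining = e^(−Te/τ) = e^(−0.45/0.2627) = 0.1803; trapped volume = 455.0 × 0.1803 = 82.037 mL.
Additional alveolar pressure from trapping ≈ V_trapped / C = 82.037 / 74.59 = 1.1 cmH2O.

1.1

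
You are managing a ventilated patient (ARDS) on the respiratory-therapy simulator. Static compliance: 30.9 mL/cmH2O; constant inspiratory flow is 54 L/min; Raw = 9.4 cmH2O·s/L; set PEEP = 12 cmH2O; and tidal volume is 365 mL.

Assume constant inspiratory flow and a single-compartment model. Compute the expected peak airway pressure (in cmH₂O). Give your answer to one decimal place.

32.3

Flow: 54 L/min ÷ 60 = 0.9 L/s.
Equation of motion (constant flow): PIP = Vt/C + R·V̇ + PEEP.
PIP = 365/30.9 + 9.4×0.9 + 12 = 11.812 + 8.46 + 12 = 32.272 cmH2O.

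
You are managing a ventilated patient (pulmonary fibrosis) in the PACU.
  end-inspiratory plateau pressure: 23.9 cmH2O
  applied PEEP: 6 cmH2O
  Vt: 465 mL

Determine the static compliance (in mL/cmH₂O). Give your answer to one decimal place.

26.0

Cstat = Vt / (Pplat − PEEP) = 465 / (23.9 − 6) = 465 / 17.9 = 25.978 mL/cmH2O.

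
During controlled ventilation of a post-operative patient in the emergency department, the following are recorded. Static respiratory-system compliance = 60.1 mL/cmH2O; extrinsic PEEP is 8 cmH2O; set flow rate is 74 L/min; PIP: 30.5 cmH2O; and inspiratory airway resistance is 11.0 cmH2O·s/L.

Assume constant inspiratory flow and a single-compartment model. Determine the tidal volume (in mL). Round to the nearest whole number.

Flow: 74 L/min ÷ 60 = 1.2333 L/s.
Equation of motion (constant flow): PIP = Vt/C + R·V̇ + PEEP.
Vt/C = PIP − R·V̇ − PEEP = 30.5 − 13.566 − 8 = 8.934 cmH2O.
Vt = C × 8.934 = 60.1 × 8.934 = 536.93 mL.

537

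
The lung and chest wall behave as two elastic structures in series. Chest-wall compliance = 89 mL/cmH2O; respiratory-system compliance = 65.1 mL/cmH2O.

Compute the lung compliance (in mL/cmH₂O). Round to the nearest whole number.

1/CL = 1/Crs − 1/Ccw.
1/CL = 1/65.1 − 1/89 = 0.004125.
CL = 242.42 mL/cmH2O.

242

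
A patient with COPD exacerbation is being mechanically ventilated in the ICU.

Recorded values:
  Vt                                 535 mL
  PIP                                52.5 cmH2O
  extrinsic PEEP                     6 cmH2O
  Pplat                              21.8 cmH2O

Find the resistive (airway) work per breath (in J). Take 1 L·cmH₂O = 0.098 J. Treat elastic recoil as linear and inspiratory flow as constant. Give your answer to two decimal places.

1.61

With constant inspiratory flow the resistive pressure is constant at PIP − Pplat = 52.5 − 21.8 = 30.7 cmH2O, so resistive work = 30.7 × 0.535 = 16.425 L·cmH2O.
× 0.098 J/(L·cmH2O) → 1.61 J.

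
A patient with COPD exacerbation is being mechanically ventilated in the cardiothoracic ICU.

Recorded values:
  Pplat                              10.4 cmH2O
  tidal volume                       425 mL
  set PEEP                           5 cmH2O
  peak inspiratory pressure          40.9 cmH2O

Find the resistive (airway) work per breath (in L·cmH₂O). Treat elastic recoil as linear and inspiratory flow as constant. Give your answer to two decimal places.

With constant inspiratory flow the resistive pressure is constant at PIP − Pplat = 40.9 − 10.4 = 30.5 cmH2O, so resistive work = 30.5 × 0.425 = 12.963 L·cmH2O.

12.96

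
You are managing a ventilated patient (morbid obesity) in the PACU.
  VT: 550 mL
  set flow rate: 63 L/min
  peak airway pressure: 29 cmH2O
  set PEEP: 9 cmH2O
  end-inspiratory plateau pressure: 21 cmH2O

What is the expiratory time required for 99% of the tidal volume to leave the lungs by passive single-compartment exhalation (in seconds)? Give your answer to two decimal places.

Flow: 63 L/min ÷ 60 = 1.05 L/s.
R = (PIP − Pplat)/V̇ = (29 − 21) / 1.05 = 8.0/1.05 = 7.619 cmH2O·s/L.
C = Vt/(Pplat − PEEP) = 550.0 / (21 − 9) = 550.0/12.0 = 45.833 mL/cmH2O.
τ = R × C = 7.619 × 0.04583 L/cmH2O = 0.3492 s.
t = −τ·ln(1 − 0.99) = −0.3492·ln(0.01) = 1.608 s.

1.61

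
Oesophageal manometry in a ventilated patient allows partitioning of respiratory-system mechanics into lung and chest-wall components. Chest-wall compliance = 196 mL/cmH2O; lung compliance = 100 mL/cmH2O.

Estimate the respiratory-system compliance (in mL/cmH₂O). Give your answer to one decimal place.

Lung and chest wall are elastances in series: 1/Crs = 1/CL + 1/Ccw.
1/Crs = 1/100 + 1/196 = 0.0151.
Crs = 66.225 mL/cmH2O.

66.2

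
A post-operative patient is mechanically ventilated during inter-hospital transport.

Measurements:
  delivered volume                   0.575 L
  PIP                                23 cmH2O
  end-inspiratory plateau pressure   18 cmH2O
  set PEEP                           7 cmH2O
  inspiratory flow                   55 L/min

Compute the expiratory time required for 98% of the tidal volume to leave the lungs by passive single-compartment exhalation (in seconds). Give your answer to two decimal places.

1.12

Flow: 55 L/min ÷ 60 = 0.9167 L/s.
R = (PIP − Pplat)/V̇ = (23 − 18) / 0.9167 = 5.0/0.9167 = 5.454 cmH2O·s/L.
C = Vt/(Pplat − PEEP) = 575.0 / (18 − 7) = 575.0/11.0 = 52.273 mL/cmH2O.
τ = R × C = 5.454 × 0.05227 L/cmH2O = 0.2851 s.
t = −τ·ln(1 − 0.98) = −0.2851·ln(0.02) = 1.115 s.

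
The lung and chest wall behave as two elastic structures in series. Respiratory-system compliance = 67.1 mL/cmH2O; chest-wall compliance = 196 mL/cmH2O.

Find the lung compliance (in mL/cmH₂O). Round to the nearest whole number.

1/CL = 1/Crs − 1/Ccw.
1/CL = 1/67.1 − 1/196 = 0.009801.
CL = 102.03 mL/cmH2O.

102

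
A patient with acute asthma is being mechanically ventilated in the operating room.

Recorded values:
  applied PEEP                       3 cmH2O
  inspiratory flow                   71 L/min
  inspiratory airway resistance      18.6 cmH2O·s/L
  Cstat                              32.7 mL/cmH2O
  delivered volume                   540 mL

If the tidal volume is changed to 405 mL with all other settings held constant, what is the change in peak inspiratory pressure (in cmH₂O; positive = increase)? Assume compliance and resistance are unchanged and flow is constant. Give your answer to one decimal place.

PIP = Vt/C + R·V̇ + PEEP (constant-flow equation of motion).
Only the elastic term changes: ΔPIP = ΔVt / C = (405 − 540) / 32.7 = -4.128 cmH2O.

-4.1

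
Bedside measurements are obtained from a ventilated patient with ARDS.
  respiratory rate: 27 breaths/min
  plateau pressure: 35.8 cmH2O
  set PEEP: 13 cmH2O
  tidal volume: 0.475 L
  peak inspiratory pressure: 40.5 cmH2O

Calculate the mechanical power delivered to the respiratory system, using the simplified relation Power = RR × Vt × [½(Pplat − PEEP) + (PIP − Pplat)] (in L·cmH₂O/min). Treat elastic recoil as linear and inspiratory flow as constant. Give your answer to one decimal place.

206.5

Per-breath work = Vt × [½(Pplat−PEEP) + (PIP−Pplat)] = 0.475 × [0.5×22.8 + 4.7] = 0.475 × 16.1 = 7.648 L·cmH2O.
Power = 27 × 7.648 = 206.5 L·cmH2O/min.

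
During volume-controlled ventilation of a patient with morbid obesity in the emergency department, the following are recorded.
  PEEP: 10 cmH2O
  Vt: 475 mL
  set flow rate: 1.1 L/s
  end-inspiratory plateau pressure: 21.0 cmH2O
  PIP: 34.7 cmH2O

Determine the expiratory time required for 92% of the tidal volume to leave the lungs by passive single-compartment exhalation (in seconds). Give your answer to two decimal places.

1.36

R = (PIP − Pplat)/V̇ = (34.7 − 21.0) / 1.1 = 13.7/1.1 = 12.455 cmH2O·s/L.
C = Vt/(Pplat − PEEP) = 475.0 / (21.0 − 10) = 475.0/11.0 = 43.182 mL/cmH2O.
τ = R × C = 12.455 × 0.04318 L/cmH2O = 0.5378 s.
t = −τ·ln(1 − 0.92) = −0.5378·ln(0.08) = 1.358 s.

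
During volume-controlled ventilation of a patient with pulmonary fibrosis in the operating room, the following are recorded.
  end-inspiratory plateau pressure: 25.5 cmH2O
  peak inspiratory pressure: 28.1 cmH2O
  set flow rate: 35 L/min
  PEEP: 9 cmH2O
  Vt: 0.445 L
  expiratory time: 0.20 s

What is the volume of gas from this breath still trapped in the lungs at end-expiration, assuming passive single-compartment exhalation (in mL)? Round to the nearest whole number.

Flow: 35 L/min ÷ 60 = 0.5833 L/s.
R = (PIP − Pplat)/V̇ = (28.1 − 25.5) / 0.5833 = 2.6/0.5833 = 4.457 cmH2O·s/L.
C = Vt/(Pplat − PEEP) = 445.0 / (25.5 − 9) = 445.0/16.5 = 26.97 mL/cmH2O.
τ = R × C = 4.457 × 0.02697 L/cmH2O = 0.1202 s.
Fraction remaining = e^(−Te/τ) = e^(−0.20/0.1202) = 0.1894.
Trapped volume = 445.0 × 0.1894 = 84.283 mL.

84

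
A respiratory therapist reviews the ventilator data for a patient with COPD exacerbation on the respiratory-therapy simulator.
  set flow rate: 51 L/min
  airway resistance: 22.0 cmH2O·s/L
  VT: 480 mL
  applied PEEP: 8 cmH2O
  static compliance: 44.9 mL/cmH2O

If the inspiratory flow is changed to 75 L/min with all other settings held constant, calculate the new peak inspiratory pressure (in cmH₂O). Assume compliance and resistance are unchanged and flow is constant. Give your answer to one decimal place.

Flow: 51 L/min ÷ 60 = 0.85 L/s.
New flow: 75 L/min ÷ 60 = 1.25 L/s.
PIP = Vt/C + R·V̇ + PEEP (constant-flow equation of motion).
Only the resistive term changes: ΔPIP = R × ΔV̇ = 22.0 × (1.25 − 0.85) = 22.0 × 0.4 = 8.8 cmH2O.
Original PIP = 480/44.9 + 22.0×0.85 + 8 = 37.39 cmH2O; new PIP = 37.39 + (8.8) = 46.19 cmH2O.

46.2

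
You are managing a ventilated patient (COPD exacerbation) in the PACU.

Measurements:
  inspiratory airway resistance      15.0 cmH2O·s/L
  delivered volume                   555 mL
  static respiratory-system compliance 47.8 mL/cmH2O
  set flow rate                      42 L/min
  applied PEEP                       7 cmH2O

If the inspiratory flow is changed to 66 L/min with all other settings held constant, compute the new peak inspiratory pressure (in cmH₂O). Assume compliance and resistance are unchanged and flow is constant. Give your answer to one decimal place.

Flow: 42 L/min ÷ 60 = 0.7 L/s.
New flow: 66 L/min ÷ 60 = 1.1 L/s.
PIP = Vt/C + R·V̇ + PEEP (constant-flow equation of motion).
Only the resistive term changes: ΔPIP = R × ΔV̇ = 15.0 × (1.1 − 0.7) = 15.0 × 0.4 = 6.0 cmH2O.
Original PIP = 555/47.8 + 15.0×0.7 + 7 = 29.111 cmH2O; new PIP = 29.111 + (6.0) = 35.111 cmH2O.

35.1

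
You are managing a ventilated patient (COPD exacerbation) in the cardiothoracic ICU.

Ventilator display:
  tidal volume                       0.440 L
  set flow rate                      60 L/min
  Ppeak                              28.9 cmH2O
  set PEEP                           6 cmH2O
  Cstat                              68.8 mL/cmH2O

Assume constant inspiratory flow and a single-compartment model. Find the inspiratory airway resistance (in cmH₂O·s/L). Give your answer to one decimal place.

Flow: 60 L/min ÷ 60 = 1 L/s.
Equation of motion (constant flow): PIP = Vt/C + R·V̇ + PEEP.
R·V̇ = PIP − Vt/C − PEEP = 28.9 − 440/68.8 − 6 = 28.9 − 6.395 − 6 = 16.505 cmH2O.
R = 16.505 / 1 = 16.505 cmH2O·s/L.

16.5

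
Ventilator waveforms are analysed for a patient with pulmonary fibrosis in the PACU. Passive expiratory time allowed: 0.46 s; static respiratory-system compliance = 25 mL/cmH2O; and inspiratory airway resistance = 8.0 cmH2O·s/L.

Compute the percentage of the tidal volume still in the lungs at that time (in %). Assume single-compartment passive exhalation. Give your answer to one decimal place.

10.0

τ = R × C = 8.0 × 25 mL/cmH2O = 8.0 × 0.025 L/cmH2O = 0.2 s.
Passive exhalation: V(t)/V₀ = e^(−t/τ) = e^(−0.46/0.2) = 0.1003.
Fraction remaining = 0.1003 → 10.03%.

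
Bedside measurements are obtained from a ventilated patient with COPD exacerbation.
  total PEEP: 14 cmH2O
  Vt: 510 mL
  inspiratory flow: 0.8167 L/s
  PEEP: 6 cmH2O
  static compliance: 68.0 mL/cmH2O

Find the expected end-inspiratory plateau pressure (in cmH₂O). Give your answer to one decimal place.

21.5

End-expiratory occlusion gives total PEEP = 14 cmH2O (intrinsic PEEP = 14 − 6 = 8). Use total PEEP for the elastic gradient.
Pplat = PEEPtotal + Vt / Cstat = 14 + 510 / 68.0 = 14 + 7.5 = 21.5 cmH2O.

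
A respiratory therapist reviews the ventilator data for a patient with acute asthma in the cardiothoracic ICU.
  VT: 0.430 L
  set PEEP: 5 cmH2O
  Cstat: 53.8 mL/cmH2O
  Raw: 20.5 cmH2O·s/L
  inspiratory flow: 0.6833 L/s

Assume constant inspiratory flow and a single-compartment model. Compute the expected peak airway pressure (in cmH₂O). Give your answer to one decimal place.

Equation of motion (constant flow): PIP = Vt/C + R·V̇ + PEEP.
PIP = 430/53.8 + 20.5×0.6833 + 5 = 7.993 + 14.008 + 5 = 27.001 cmH2O.

27.0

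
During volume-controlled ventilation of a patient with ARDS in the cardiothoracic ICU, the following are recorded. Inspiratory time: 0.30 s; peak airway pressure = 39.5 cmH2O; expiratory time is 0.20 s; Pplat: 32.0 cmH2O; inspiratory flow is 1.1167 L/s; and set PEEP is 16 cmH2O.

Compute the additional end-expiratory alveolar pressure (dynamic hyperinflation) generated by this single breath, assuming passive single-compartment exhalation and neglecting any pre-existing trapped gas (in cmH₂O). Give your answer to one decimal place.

3.9

Vt = flow × Ti = 1.1167 L/s × 0.30 s × 1000 mL/L = 335.01 mL.
R = (PIP − Pplat)/V̇ = (39.5 − 32.0) / 1.1167 = 7.5/1.1167 = 6.716 cmH2O·s/L.
C = Vt/(Pplat − PEEP) = 335.01 / (32.0 − 16) = 335.01/16.0 = 20.938 mL/cmH2O.
τ = R × C = 6.716 × 0.02094 L/cmH2O = 0.1406 s.
Fraction remaining = e^(−Te/τ) = e^(−0.20/0.1406) = 0.2411; trapped volume = 335.01 × 0.2411 = 80.771 mL.
Additional alveolar pressure from trapping ≈ V_trapped / C = 80.771 / 20.938 = 3.858 cmH2O.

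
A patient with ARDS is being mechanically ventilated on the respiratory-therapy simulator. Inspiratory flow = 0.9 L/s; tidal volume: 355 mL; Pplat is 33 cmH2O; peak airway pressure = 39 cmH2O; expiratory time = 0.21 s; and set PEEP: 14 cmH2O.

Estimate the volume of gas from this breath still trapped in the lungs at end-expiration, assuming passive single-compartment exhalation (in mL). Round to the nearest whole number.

66

R = (PIP − Pplat)/V̇ = (39 − 33) / 0.9 = 6.0/0.9 = 6.667 cmH2O·s/L.
C = Vt/(Pplat − PEEP) = 355.0 / (33 − 14) = 355.0/19.0 = 18.684 mL/cmH2O.
τ = R × C = 6.667 × 0.01868 L/cmH2O = 0.1245 s.
Fraction remaining = e^(−Te/τ) = e^(−0.21/0.1245) = 0.1851.
Trapped volume = 355.0 × 0.1851 = 65.711 mL.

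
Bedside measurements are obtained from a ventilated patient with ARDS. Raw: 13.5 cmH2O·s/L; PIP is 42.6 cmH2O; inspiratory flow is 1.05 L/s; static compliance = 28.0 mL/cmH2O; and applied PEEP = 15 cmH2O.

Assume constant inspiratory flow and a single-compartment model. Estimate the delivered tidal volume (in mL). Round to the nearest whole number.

Equation of motion (constant flow): PIP = Vt/C + R·V̇ + PEEP.
Vt/C = PIP − R·V̇ − PEEP = 42.6 − 14.175 − 15 = 13.425 cmH2O.
Vt = C × 13.425 = 28.0 × 13.425 = 375.9 mL.

376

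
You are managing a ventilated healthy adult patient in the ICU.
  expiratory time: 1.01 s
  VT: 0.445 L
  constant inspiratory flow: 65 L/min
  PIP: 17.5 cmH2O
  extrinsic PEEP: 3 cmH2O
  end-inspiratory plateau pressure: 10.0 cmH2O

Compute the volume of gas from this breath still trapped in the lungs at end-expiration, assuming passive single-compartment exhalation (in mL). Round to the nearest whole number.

45

Flow: 65 L/min ÷ 60 = 1.0833 L/s.
R = (PIP − Pplat)/V̇ = (17.5 − 10.0) / 1.0833 = 7.5/1.0833 = 6.923 cmH2O·s/L.
C = Vt/(Pplat − PEEP) = 445.0 / (10.0 − 3) = 445.0/7.0 = 63.571 mL/cmH2O.
τ = R × C = 6.923 × 0.06357 L/cmH2O = 0.4401 s.
Fraction remaining = e^(−Te/τ) = e^(−1.01/0.4401) = 0.1008.
Trapped volume = 445.0 × 0.1008 = 44.856 mL.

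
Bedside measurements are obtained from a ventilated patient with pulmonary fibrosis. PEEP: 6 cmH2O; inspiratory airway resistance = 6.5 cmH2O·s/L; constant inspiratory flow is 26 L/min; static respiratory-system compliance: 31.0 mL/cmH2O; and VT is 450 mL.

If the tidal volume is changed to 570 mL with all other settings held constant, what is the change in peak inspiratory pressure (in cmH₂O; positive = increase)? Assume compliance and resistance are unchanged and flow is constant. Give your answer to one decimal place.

PIP = Vt/C + R·V̇ + PEEP (constant-flow equation of motion).
Only the elastic term changes: ΔPIP = ΔVt / C = (570 − 450) / 31.0 = 3.871 cmH2O.

3.9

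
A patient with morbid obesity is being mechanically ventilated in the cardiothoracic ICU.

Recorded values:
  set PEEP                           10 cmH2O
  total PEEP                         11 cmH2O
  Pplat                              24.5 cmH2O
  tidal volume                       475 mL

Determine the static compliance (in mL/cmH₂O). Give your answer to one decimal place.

35.2

End-expiratory occlusion gives total PEEP = 11 cmH2O (intrinsic PEEP = 11 − 10 = 1). Use total PEEP for the elastic gradient.
Cstat = Vt / (Pplat − PEEPtotal) = 475 / (24.5 − 11) = 475 / 13.5 = 35.185 mL/cmH2O.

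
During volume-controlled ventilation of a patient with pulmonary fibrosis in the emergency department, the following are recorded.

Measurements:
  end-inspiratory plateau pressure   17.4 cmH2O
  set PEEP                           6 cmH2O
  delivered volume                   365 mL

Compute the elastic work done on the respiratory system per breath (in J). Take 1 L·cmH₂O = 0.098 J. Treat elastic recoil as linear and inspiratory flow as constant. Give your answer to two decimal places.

Elastic work ≈ ½ × (Pplat − PEEP) × Vt = 0.5 × (17.4 − 6) × 0.365 L = 0.5 × 11.4 × 0.365 = 2.081 L·cmH2O.
× 0.098 J/(L·cmH2O) → 0.2039 J.

0.20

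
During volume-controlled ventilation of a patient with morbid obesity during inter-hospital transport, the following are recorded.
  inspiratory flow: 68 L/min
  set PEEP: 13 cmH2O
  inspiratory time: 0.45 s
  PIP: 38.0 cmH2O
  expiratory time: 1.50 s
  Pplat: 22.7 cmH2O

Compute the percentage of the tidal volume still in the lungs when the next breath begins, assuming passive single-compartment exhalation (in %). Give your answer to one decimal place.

Flow: 68 L/min ÷ 60 = 1.1333 L/s.
Vt = flow × Ti = 1.1333 L/s × 0.45 s × 1000 mL/L = 509.99 mL.
R = (PIP − Pplat)/V̇ = (38.0 − 22.7) / 1.1333 = 15.3/1.1333 = 13.5 cmH2O·s/L.
C = Vt/(Pplat − PEEP) = 509.99 / (22.7 − 13) = 509.99/9.7 = 52.576 mL/cmH2O.
τ = R × C = 13.5 × 0.05258 L/cmH2O = 0.7098 s.
Fraction remaining at end-expiration = e^(−Te/τ) = e^(−1.50/0.7098) = 0.1208 → 12.08%.

12.1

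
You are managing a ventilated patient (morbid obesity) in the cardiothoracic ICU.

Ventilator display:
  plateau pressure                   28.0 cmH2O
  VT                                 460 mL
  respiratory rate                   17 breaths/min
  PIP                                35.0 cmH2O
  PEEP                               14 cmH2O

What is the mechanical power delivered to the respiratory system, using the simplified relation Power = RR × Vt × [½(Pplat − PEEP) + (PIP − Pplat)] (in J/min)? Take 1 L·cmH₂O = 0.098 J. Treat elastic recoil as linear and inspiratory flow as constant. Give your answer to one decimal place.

10.7

Per-breath work = Vt × [½(Pplat−PEEP) + (PIP−Pplat)] = 0.460 × [0.5×14.0 + 7.0] = 0.460 × 14.0 = 6.44 L·cmH2O.
Power = 17 × 6.44 = 109.48 L·cmH2O/min.
× 0.098 J/(L·cmH2O) → 10.729 J/min.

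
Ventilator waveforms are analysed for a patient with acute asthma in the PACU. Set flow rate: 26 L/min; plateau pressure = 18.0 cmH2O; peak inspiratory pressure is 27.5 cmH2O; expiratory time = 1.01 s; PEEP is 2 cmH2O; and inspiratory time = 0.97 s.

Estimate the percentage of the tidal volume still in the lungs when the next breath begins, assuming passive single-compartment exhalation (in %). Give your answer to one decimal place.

Flow: 26 L/min ÷ 60 = 0.4333 L/s.
Vt = flow × Ti = 0.4333 L/s × 0.97 s × 1000 mL/L = 420.3 mL.
R = (PIP − Pplat)/V̇ = (27.5 − 18.0) / 0.4333 = 9.5/0.4333 = 21.925 cmH2O·s/L.
C = Vt/(Pplat − PEEP) = 420.3 / (18.0 − 2) = 420.3/16.0 = 26.269 mL/cmH2O.
τ = R × C = 21.925 × 0.02627 L/cmH2O = 0.576 s.
Fraction remaining at end-expiration = e^(−Te/τ) = e^(−1.01/0.576) = 0.1732 → 17.32%.

17.3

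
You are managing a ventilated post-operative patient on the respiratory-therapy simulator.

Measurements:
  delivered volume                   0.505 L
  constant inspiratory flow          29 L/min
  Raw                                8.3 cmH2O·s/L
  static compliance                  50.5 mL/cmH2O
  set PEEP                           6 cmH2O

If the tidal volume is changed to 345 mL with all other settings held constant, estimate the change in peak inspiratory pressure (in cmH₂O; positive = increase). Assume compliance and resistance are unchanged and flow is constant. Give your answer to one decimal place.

-3.2

PIP = Vt/C + R·V̇ + PEEP (constant-flow equation of motion).
Only the elastic term changes: ΔPIP = ΔVt / C = (345 − 505) / 50.5 = -3.168 cmH2O.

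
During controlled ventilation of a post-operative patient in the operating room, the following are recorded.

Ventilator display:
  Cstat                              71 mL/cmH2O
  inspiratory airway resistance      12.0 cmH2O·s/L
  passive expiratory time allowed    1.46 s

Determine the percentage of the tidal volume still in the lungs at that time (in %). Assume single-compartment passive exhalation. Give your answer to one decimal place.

18.0

τ = R × C = 12.0 × 71 mL/cmH2O = 12.0 × 0.071 L/cmH2O = 0.852 s.
Passive exhalation: V(t)/V₀ = e^(−t/τ) = e^(−1.46/0.852) = 0.1802.
Fraction remaining = 0.1802 → 18.02%.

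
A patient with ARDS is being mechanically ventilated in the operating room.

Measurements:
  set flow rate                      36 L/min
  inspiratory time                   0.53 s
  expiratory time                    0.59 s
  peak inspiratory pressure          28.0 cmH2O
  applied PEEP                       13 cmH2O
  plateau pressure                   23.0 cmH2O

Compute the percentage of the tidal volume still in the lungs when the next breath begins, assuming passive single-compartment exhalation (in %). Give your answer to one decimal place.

10.8

Flow: 36 L/min ÷ 60 = 0.6 L/s.
Vt = flow × Ti = 0.6 L/s × 0.53 s × 1000 mL/L = 318.0 mL.
R = (PIP − Pplat)/V̇ = (28.0 − 23.0) / 0.6 = 5.0/0.6 = 8.333 cmH2O·s/L.
C = Vt/(Pplat − PEEP) = 318.0 / (23.0 − 13) = 318.0/10.0 = 31.8 mL/cmH2O.
τ = R × C = 8.333 × 0.0318 L/cmH2O = 0.265 s.
Fraction remaining at end-expiration = e^(−Te/τ) = e^(−0.59/0.265) = 0.1079 → 10.79%.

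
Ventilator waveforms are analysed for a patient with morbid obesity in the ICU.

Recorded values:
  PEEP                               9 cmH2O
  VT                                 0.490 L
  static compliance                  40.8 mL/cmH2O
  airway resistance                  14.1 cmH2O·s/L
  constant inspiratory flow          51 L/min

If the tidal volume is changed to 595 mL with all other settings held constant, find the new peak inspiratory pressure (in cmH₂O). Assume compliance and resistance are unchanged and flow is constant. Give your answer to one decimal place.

Flow: 51 L/min ÷ 60 = 0.85 L/s.
PIP = Vt/C + R·V̇ + PEEP (constant-flow equation of motion).
Only the elastic term changes: ΔPIP = ΔVt / C = (595 − 490) / 40.8 = 2.574 cmH2O.
Original PIP = 490/40.8 + 14.1×0.85 + 9 = 32.995 cmH2O; new PIP = 32.995 + (2.574) = 35.569 cmH2O.

35.6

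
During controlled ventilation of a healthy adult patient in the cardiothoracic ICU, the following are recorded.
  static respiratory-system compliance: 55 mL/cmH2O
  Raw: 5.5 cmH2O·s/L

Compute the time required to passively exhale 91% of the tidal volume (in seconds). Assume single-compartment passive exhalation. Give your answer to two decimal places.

0.73

τ = R × C = 5.5 × 55 mL/cmH2O = 5.5 × 0.055 L/cmH2O = 0.3025 s.
Exhaled fraction f = 1 − e^(−t/τ) → t = −τ·ln(1 − f) = −0.3025·ln(0.09) = 0.7284 s.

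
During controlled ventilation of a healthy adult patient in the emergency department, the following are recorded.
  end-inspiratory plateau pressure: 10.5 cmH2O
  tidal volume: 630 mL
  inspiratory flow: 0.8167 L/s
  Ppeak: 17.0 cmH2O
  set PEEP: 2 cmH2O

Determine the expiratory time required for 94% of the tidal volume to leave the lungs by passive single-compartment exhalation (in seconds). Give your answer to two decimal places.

1.66

R = (PIP − Pplat)/V̇ = (17.0 − 10.5) / 0.8167 = 6.5/0.8167 = 7.959 cmH2O·s/L.
C = Vt/(Pplat − PEEP) = 630.0 / (10.5 − 2) = 630.0/8.5 = 74.118 mL/cmH2O.
τ = R × C = 7.959 × 0.07412 L/cmH2O = 0.5899 s.
t = −τ·ln(1 − 0.94) = −0.5899·ln(0.06) = 1.66 s.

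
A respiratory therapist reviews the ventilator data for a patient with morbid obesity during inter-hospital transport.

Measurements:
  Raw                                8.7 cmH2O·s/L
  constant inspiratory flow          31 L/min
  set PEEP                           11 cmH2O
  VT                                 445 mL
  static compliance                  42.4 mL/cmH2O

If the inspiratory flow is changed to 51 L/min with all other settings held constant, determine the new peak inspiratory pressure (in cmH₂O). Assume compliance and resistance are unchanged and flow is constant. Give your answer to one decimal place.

Flow: 31 L/min ÷ 60 = 0.5167 L/s.
New flow: 51 L/min ÷ 60 = 0.85 L/s.
PIP = Vt/C + R·V̇ + PEEP (constant-flow equation of motion).
Only the resistive term changes: ΔPIP = R × ΔV̇ = 8.7 × (0.85 − 0.5167) = 8.7 × 0.3333 = 2.9 cmH2O.
Original PIP = 445/42.4 + 8.7×0.5167 + 11 = 25.991 cmH2O; new PIP = 25.991 + (2.9) = 28.891 cmH2O.

28.9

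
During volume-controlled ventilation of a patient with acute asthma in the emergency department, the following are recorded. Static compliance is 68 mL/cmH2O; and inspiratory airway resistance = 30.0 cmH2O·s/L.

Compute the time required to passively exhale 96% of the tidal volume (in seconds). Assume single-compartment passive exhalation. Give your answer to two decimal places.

τ = R × C = 30.0 × 68 mL/cmH2O = 30.0 × 0.068 L/cmH2O = 2.04 s.
Exhaled fraction f = 1 − e^(−t/τ) → t = −τ·ln(1 − f) = −2.04·ln(0.04) = 6.567 s.

6.57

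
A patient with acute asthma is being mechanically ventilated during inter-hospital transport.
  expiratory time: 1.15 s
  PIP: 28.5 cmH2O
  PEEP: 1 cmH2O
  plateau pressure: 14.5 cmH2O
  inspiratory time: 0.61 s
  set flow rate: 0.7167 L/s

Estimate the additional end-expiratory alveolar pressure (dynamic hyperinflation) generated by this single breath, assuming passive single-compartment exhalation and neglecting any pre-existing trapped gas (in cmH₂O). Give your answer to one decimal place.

Vt = flow × Ti = 0.7167 L/s × 0.61 s × 1000 mL/L = 437.19 mL.
R = (PIP − Pplat)/V̇ = (28.5 − 14.5) / 0.7167 = 14.0/0.7167 = 19.534 cmH2O·s/L.
C = Vt/(Pplat − PEEP) = 437.19 / (14.5 − 1) = 437.19/13.5 = 32.384 mL/cmH2O.
τ = R × C = 19.534 × 0.03238 L/cmH2O = 0.6325 s.
Fraction remaining = e^(−Te/τ) = e^(−1.15/0.6325) = 0.1623; trapped volume = 437.19 × 0.1623 = 70.956 mL.
Additional alveolar pressure from trapping ≈ V_trapped / C = 70.956 / 32.384 = 2.191 cmH2O.

2.2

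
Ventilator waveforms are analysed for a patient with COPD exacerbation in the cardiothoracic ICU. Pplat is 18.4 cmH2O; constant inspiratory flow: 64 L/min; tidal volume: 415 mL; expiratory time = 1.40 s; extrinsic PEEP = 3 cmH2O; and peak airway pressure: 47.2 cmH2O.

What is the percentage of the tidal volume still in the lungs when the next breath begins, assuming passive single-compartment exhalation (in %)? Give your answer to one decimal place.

Flow: 64 L/min ÷ 60 = 1.0667 L/s.
R = (PIP − Pplat)/V̇ = (47.2 − 18.4) / 1.0667 = 28.8/1.0667 = 26.999 cmH2O·s/L.
C = Vt/(Pplat − PEEP) = 415.0 / (18.4 − 3) = 415.0/15.4 = 26.948 mL/cmH2O.
τ = R × C = 26.999 × 0.02695 L/cmH2O = 0.7276 s.
Fraction remaining at end-expiration = e^(−Te/τ) = e^(−1.40/0.7276) = 0.146 → 14.6%.

14.6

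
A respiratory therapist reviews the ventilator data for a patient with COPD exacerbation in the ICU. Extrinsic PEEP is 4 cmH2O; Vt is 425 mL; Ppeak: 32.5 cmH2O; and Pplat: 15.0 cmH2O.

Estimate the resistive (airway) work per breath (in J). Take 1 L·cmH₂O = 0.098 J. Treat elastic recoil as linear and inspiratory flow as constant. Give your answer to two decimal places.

With constant inspiratory flow the resistive pressure is constant at PIP − Pplat = 32.5 − 15.0 = 17.5 cmH2O, so resistive work = 17.5 × 0.425 = 7.438 L·cmH2O.
× 0.098 J/(L·cmH2O) → 0.7289 J.

0.73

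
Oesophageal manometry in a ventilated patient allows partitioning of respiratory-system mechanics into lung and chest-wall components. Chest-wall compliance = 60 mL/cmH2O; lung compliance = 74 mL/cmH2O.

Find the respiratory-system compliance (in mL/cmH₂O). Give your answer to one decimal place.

Lung and chest wall are elastances in series: 1/Crs = 1/CL + 1/Ccw.
1/Crs = 1/74 + 1/60 = 0.03018.
Crs = 33.135 mL/cmH2O.

33.1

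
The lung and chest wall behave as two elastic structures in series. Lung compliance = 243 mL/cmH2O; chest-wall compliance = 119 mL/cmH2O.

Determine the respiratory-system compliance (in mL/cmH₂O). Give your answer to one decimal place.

Lung and chest wall are elastances in series: 1/Crs = 1/CL + 1/Ccw.
1/Crs = 1/243 + 1/119 = 0.01252.
Crs = 79.872 mL/cmH2O.

79.9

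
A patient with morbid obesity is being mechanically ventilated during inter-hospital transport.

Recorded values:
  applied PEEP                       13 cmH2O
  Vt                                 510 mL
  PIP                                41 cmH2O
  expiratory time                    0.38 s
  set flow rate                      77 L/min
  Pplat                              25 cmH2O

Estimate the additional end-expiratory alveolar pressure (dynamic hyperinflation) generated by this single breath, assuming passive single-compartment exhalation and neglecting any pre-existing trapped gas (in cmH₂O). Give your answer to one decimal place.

5.9

Flow: 77 L/min ÷ 60 = 1.2833 L/s.
R = (PIP − Pplat)/V̇ = (41 − 25) / 1.2833 = 16.0/1.2833 = 12.468 cmH2O·s/L.
C = Vt/(Pplat − PEEP) = 510.0 / (25 − 13) = 510.0/12.0 = 42.5 mL/cmH2O.
τ = R × C = 12.468 × 0.0425 L/cmH2O = 0.5299 s.
Fraction remaining = e^(−Te/τ) = e^(−0.38/0.5299) = 0.4882; trapped volume = 510.0 × 0.4882 = 248.98 mL.
Additional alveolar pressure from trapping ≈ V_trapped / C = 248.98 / 42.5 = 5.858 cmH2O.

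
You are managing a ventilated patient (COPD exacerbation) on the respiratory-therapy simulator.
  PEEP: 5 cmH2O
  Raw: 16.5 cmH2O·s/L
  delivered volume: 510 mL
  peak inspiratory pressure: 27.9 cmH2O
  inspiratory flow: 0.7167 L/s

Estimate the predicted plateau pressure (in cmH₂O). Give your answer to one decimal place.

Pplat = PIP − Raw × flow = 27.9 − 16.5 × 0.7167 = 27.9 − 11.826 = 16.074 cmH2O.

16.1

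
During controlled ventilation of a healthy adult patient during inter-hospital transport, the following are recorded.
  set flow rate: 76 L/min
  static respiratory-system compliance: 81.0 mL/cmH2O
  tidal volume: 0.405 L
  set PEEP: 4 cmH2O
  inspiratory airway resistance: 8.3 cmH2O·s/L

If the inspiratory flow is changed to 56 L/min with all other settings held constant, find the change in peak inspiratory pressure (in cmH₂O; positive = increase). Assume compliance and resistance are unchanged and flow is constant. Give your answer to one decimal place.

Flow: 76 L/min ÷ 60 = 1.2667 L/s.
New flow: 56 L/min ÷ 60 = 0.9333 L/s.
PIP = Vt/C + R·V̇ + PEEP (constant-flow equation of motion).
Only the resistive term changes: ΔPIP = R × ΔV̇ = 8.3 × (0.9333 − 1.2667) = 8.3 × -0.3334 = -2.767 cmH2O.

-2.8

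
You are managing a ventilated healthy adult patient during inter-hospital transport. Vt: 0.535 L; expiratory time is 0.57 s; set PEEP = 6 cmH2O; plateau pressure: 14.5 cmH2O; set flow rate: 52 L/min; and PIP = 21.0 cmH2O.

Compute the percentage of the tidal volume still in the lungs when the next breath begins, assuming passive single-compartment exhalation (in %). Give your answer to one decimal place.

29.9

Flow: 52 L/min ÷ 60 = 0.8667 L/s.
R = (PIP − Pplat)/V̇ = (21.0 − 14.5) / 0.8667 = 6.5/0.8667 = 7.5 cmH2O·s/L.
C = Vt/(Pplat − PEEP) = 535.0 / (14.5 − 6) = 535.0/8.5 = 62.941 mL/cmH2O.
τ = R × C = 7.5 × 0.06294 L/cmH2O = 0.4721 s.
Fraction remaining at end-expiration = e^(−Te/τ) = e^(−0.57/0.4721) = 0.299 → 29.9%.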